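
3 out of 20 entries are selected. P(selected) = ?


P = 3/20 = 0.1500

P = 0.1500


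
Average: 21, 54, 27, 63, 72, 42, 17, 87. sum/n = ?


Sum = 21 + 54 + 27 + 63 + 72 + 42 + 17 + 87 = 383
n = 8
Mean = 383/8 = 47.8750

Mean = 47.8750


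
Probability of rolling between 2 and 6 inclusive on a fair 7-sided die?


Favorable outcomes (2 ≤ roll ≤ 6): 5
Total outcomes = 7
P = 5/7 = 0.7143

P = 0.7143


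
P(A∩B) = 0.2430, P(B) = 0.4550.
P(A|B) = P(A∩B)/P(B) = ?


P(A|B) = 0.2430/0.4550 = 0.5341

P(A|B) = 0.5341


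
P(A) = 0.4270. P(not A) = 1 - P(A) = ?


P(not A) = 1 - 0.4270 = 0.5730

P(not A) = 0.5730


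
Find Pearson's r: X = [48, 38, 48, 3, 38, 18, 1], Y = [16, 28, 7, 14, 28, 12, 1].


Mean X = 27.7143, Mean Y = 15.1429
SD X = 18.721373, SD Y = 9.326285
Cov = 79.040816
r = 79.040816/(18.721373*9.326285) = 0.4527

r = 0.4527


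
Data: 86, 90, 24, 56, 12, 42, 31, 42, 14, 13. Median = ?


Sorted: 12, 13, 14, 24, 31, 42, 42, 56, 86, 90
n = 10 (even)
Middle values: 31 and 42
Median = (31+42)/2 = 36.5000

Median = 36.5000


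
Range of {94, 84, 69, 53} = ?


Max = 94, Min = 53
Range = 94 - 53 = 41

Range = 41


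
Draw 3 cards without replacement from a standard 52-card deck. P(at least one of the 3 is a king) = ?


P(at least one) = 1 - P(none)
P(none) = (48/52) × (47/51) × (46/50) = 0.782624
P(at least one) = 1 - 0.782624 = 0.2174

P = 0.2174


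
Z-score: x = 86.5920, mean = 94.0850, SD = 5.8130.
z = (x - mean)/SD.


z = (86.5920 - 94.0850)/5.8130
= -7.4930/5.8130
= -1.2890

z = -1.2890


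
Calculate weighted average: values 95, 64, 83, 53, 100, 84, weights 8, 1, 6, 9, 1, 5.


Numerator = 95*8 + 64*1 + 83*6 + 53*9 + 100*1 + 84*5 = 2319
Denominator = 8 + 1 + 6 + 9 + 1 + 5 = 30
WM = 2319/30 = 77.3000

WM = 77.3000


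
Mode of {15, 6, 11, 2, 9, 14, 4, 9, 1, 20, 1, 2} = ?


Frequencies: 1:2, 2:2, 4:1, 6:1, 9:2, 11:1, 14:1, 15:1, 20:1
Max frequency = 2
Mode = 1, 2, 9

Mode = 1, 2, 9


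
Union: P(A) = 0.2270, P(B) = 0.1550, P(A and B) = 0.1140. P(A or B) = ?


P(A∪B) = 0.2270 + 0.1550 - 0.1140
= 0.3820 - 0.1140
= 0.2680

P(A∪B) = 0.2680


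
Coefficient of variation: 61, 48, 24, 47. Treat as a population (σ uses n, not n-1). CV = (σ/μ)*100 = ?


Mean = 45.0000
SD = 13.3229
CV = (13.3229/45.0000)*100 = 29.6065%

CV = 29.6065%


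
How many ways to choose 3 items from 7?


C(7,3) = 7!/(3! × 4!)
= 5040/(6 × 24)
= 35

C(7,3) = 35


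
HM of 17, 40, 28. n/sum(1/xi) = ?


Sum of reciprocals = 1/17 + 1/40 + 1/28 = 0.119538
HM = 3/0.119538 = 25.0967

HM = 25.0967


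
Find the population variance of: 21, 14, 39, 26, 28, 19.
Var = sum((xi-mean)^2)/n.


Mean = 24.5000
Squared deviations: 12.2500, 110.2500, 210.2500, 2.2500, 12.2500, 30.2500
Sum = 377.5000
Variance = 377.5000/6 = 62.9167

Variance = 62.9167


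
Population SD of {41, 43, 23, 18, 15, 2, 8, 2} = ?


Mean = 19.0000
Variance = 224.0000
SD = sqrt(224.0000) = 14.9666

SD = 14.9666


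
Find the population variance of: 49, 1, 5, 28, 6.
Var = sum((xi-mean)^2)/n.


Mean = 17.8000
Squared deviations: 973.4400, 282.2400, 163.8400, 104.0400, 139.2400
Sum = 1662.8000
Variance = 1662.8000/5 = 332.5600

Variance = 332.5600


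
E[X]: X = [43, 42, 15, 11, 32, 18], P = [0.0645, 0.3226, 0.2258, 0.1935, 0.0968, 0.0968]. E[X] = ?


E[X] = 43*0.0645 + 42*0.3226 + 15*0.2258 + 11*0.1935 + 32*0.0968 + 18*0.0968
= 2.7735 + 13.5492 + 3.3870 + 2.1285 + 3.0976 + 1.7424
= 26.6782

E[X] = 26.6782


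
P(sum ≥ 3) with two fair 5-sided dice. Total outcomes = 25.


Total outcomes = 5×5 = 25
Favorable (sum ≥ 3): 24
P = 24/25 = 0.9600

P = 0.9600


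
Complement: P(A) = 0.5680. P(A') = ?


P(not A) = 1 - 0.5680 = 0.4320

P(not A) = 0.4320


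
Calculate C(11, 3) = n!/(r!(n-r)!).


C(11,3) = 11!/(3! × 8!)
= 39916800/(6 × 40320)
= 165

C(11,3) = 165


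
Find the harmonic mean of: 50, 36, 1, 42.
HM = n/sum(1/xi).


Sum of reciprocals = 1/50 + 1/36 + 1/1 + 1/42 = 1.071587
HM = 4/1.071587 = 3.7328

HM = 3.7328


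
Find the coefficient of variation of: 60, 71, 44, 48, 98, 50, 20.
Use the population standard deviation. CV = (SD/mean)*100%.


Mean = 55.8571
SD = 22.5035
CV = (22.5035/55.8571)*100 = 40.2876%

CV = 40.2876%


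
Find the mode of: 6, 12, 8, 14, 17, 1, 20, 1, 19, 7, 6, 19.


Frequencies: 1:2, 6:2, 7:1, 8:1, 12:1, 14:1, 17:1, 19:2, 20:1
Max frequency = 2
Mode = 1, 6, 19

Mode = 1, 6, 19


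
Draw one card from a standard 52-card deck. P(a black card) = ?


26 black cards in 52 cards
P = 26/52 = 0.5000

P = 0.5000


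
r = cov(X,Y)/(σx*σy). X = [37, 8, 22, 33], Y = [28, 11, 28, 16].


Mean X = 25.0000, Mean Y = 20.7500
SD X = 11.247222, SD Y = 7.462406
Cov = 48.250000
r = 48.250000/(11.247222*7.462406) = 0.5749

r = 0.5749


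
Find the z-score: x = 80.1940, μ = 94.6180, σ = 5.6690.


z = (80.1940 - 94.6180)/5.6690
= -14.4240/5.6690
= -2.5444

z = -2.5444


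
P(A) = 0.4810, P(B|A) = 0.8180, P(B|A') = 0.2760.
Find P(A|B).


P(B) = P(B|A)*P(A) + P(B|A')*P(A')
= 0.8180*0.4810 + 0.2760*0.5190
= 0.393458 + 0.143244 = 0.536702
P(A|B) = 0.393458/0.536702 = 0.7331

P(A|B) = 0.7331


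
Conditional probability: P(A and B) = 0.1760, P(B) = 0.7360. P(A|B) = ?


P(A|B) = 0.1760/0.7360 = 0.2391

P(A|B) = 0.2391


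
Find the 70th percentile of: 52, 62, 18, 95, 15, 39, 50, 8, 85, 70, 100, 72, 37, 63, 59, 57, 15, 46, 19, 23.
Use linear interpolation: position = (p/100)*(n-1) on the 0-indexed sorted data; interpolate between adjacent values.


Sorted: 8, 15, 15, 18, 19, 23, 37, 39, 46, 50, 52, 57, 59, 62, 63, 70, 72, 85, 95, 100
n = 20
Index = 70/100 * 19 = 13.3000
Lower = data[13] = 62, Upper = data[14] = 63
P70 = 62 + 0.3000*(1) = 62.3000

P70 = 62.3000


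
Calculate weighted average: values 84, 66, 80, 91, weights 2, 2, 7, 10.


Numerator = 84*2 + 66*2 + 80*7 + 91*10 = 1770
Denominator = 2 + 2 + 7 + 10 = 21
WM = 1770/21 = 84.2857

WM = 84.2857


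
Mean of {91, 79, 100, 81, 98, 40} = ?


Sum = 91 + 79 + 100 + 81 + 98 + 40 = 489
n = 6
Mean = 489/6 = 81.5000

Mean = 81.5000


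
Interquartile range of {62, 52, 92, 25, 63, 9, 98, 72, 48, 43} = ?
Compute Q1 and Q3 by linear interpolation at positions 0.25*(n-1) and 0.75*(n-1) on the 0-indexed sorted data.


Sorted: 9, 25, 43, 48, 52, 62, 63, 72, 92, 98
Q1 (25th %ile) = 44.2500
Q3 (75th %ile) = 69.7500
IQR = 69.7500 - 44.2500 = 25.5000

IQR = 25.5000


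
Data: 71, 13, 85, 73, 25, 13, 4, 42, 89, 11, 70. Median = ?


Sorted: 4, 11, 13, 13, 25, 42, 70, 71, 73, 85, 89
n = 11 (odd)
Middle value = 42

Median = 42


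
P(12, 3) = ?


P(12,3) = 12!/9!
= 479001600/362880
= 1320

P(12,3) = 1320


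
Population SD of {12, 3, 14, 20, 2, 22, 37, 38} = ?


Mean = 18.5000
Variance = 164.0000
SD = sqrt(164.0000) = 12.8062

SD = 12.8062


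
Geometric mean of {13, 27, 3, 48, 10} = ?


Product = 13 × 27 × 3 × 48 × 10 = 505440
GM = 505440^(1/5) = 13.8272

GM = 13.8272


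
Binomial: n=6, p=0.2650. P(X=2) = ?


C(6,2) = 15
p^2 = 0.070225
(1-p)^4 = 0.291843
P = 15 * 0.070225 * 0.291843 = 0.3074

P(X=2) = 0.3074


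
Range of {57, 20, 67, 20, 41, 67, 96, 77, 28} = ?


Max = 96, Min = 20
Range = 96 - 20 = 76

Range = 76


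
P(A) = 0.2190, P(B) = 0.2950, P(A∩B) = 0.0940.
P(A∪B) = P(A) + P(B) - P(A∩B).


P(A∪B) = 0.2190 + 0.2950 - 0.0940
= 0.5140 - 0.0940
= 0.4200

P(A∪B) = 0.4200


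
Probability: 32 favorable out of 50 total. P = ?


P = 32/50 = 0.6400

P = 0.6400


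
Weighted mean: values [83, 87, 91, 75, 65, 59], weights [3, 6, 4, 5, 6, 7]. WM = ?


Numerator = 83*3 + 87*6 + 91*4 + 75*5 + 65*6 + 59*7 = 2313
Denominator = 3 + 6 + 4 + 5 + 6 + 7 = 31
WM = 2313/31 = 74.6129

WM = 74.6129


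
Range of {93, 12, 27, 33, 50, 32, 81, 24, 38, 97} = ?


Max = 97, Min = 12
Range = 97 - 12 = 85

Range = 85


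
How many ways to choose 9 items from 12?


C(12,9) = 12!/(9! × 3!)
= 479001600/(362880 × 6)
= 220

C(12,9) = 220


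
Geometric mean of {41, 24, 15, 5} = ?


Product = 41 × 24 × 15 × 5 = 73800
GM = 73800^(1/4) = 16.4822

GM = 16.4822


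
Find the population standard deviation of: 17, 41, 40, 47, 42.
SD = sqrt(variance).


Mean = 37.4000
Variance = 109.8400
SD = sqrt(109.8400) = 10.4805

SD = 10.4805


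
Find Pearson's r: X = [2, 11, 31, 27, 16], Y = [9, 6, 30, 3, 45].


Mean X = 17.4000, Mean Y = 18.6000
SD X = 10.556515, SD Y = 16.255461
Cov = 39.360000
r = 39.360000/(10.556515*16.255461) = 0.2294

r = 0.2294


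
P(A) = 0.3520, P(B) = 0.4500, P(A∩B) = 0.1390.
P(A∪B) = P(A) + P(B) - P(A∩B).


P(A∪B) = 0.3520 + 0.4500 - 0.1390
= 0.8020 - 0.1390
= 0.6630

P(A∪B) = 0.6630


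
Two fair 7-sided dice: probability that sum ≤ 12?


Total outcomes = 7×7 = 49
Favorable (sum ≤ 12): 46
P = 46/49 = 0.9388

P = 0.9388


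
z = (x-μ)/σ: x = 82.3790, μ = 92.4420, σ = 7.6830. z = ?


z = (82.3790 - 92.4420)/7.6830
= -10.0630/7.6830
= -1.3098

z = -1.3098


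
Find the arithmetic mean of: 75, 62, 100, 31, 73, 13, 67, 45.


Sum = 75 + 62 + 100 + 31 + 73 + 13 + 67 + 45 = 466
n = 8
Mean = 466/8 = 58.2500

Mean = 58.2500


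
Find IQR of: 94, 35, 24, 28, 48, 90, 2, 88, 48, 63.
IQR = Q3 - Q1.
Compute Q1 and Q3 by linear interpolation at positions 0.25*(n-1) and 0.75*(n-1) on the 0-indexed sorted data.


Sorted: 2, 24, 28, 35, 48, 48, 63, 88, 90, 94
Q1 (25th %ile) = 29.7500
Q3 (75th %ile) = 81.7500
IQR = 81.7500 - 29.7500 = 52.0000

IQR = 52.0000


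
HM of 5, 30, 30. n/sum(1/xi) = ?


Sum of reciprocals = 1/5 + 1/30 + 1/30 = 0.266667
HM = 3/0.266667 = 11.2500

HM = 11.2500


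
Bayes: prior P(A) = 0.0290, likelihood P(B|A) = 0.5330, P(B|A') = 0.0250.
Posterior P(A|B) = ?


P(B) = P(B|A)*P(A) + P(B|A')*P(A')
= 0.5330*0.0290 + 0.0250*0.9710
= 0.015457 + 0.024275 = 0.039732
P(A|B) = 0.015457/0.039732 = 0.3890

P(A|B) = 0.3890


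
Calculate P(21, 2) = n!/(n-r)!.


P(21,2) = 21!/19!
= 51090942171709440000/121645100408832000
= 420

P(21,2) = 420


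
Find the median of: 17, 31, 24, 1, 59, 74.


Sorted: 1, 17, 24, 31, 59, 74
n = 6 (even)
Middle values: 24 and 31
Median = (24+31)/2 = 27.5000

Median = 27.5000


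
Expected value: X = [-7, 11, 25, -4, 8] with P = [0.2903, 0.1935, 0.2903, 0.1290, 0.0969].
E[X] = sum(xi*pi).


E[X] = -7*0.2903 + 11*0.1935 + 25*0.2903 - 4*0.1290 + 8*0.0969
= -2.0321 + 2.1285 + 7.2575 - 0.5160 + 0.7752
= 7.6131

E[X] = 7.6131


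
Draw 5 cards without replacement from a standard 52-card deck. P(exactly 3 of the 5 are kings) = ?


Hypergeometric: P(X=3) = C(4,3)·C(48,2) / C(52,5)
= 4 × 1128 / 2598960
= 4512/2598960 = 0.0017

P = 0.0017


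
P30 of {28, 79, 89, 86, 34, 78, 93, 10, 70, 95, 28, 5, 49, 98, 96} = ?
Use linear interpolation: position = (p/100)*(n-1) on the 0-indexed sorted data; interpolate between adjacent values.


Sorted: 5, 10, 28, 28, 34, 49, 70, 78, 79, 86, 89, 93, 95, 96, 98
n = 15
Index = 30/100 * 14 = 4.2000
Lower = data[4] = 34, Upper = data[5] = 49
P30 = 34 + 0.2000*(15) = 37.0000

P30 = 37.0000


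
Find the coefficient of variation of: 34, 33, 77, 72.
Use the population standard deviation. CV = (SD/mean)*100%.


Mean = 54.0000
SD = 20.5791
CV = (20.5791/54.0000)*100 = 38.1095%

CV = 38.1095%


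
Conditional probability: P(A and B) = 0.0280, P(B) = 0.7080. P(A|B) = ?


P(A|B) = 0.0280/0.7080 = 0.0395

P(A|B) = 0.0395


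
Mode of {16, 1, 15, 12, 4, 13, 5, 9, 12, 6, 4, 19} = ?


Frequencies: 1:1, 4:2, 5:1, 6:1, 9:1, 12:2, 13:1, 15:1, 16:1, 19:1
Max frequency = 2
Mode = 4, 12

Mode = 4, 12


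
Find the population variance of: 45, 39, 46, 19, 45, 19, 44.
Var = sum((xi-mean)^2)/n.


Mean = 36.7143
Squared deviations: 68.6531, 5.2245, 86.2245, 313.7959, 68.6531, 313.7959, 53.0816
Sum = 909.4286
Variance = 909.4286/7 = 129.9184

Variance = 129.9184


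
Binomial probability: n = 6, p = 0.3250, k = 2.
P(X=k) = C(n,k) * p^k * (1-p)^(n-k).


C(6,2) = 15
p^2 = 0.105625
(1-p)^4 = 0.207594
P = 15 * 0.105625 * 0.207594 = 0.3289

P(X=2) = 0.3289


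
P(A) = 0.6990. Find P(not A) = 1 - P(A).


P(not A) = 1 - 0.6990 = 0.3010

P(not A) = 0.3010


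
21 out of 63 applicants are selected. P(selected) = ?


P = 21/63 = 0.3333

P = 0.3333


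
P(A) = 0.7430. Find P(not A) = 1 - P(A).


P(not A) = 1 - 0.7430 = 0.2570

P(not A) = 0.2570


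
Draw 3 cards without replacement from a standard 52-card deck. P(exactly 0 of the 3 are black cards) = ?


Hypergeometric: P(X=0) = C(26,0)·C(26,3) / C(52,3)
= 1 × 2600 / 22100
= 2600/22100 = 0.1176

P = 0.1176


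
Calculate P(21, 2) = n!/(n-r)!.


P(21,2) = 21!/19!
= 51090942171709440000/121645100408832000
= 420

P(21,2) = 420


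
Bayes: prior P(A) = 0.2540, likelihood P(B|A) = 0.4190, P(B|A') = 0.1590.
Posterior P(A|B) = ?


P(B) = P(B|A)*P(A) + P(B|A')*P(A')
= 0.4190*0.2540 + 0.1590*0.7460
= 0.106426 + 0.118614 = 0.225040
P(A|B) = 0.106426/0.225040 = 0.4729

P(A|B) = 0.4729


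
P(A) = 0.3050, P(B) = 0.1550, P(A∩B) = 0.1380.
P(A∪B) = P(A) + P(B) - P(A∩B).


P(A∪B) = 0.3050 + 0.1550 - 0.1380
= 0.4600 - 0.1380
= 0.3220

P(A∪B) = 0.3220


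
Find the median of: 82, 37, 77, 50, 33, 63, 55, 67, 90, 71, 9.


Sorted: 9, 33, 37, 50, 55, 63, 67, 71, 77, 82, 90
n = 11 (odd)
Middle value = 63

Median = 63


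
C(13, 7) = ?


C(13,7) = 13!/(7! × 6!)
= 6227020800/(5040 × 720)
= 1716

C(13,7) = 1716


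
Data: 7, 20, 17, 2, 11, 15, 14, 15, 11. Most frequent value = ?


Frequencies: 2:1, 7:1, 11:2, 14:1, 15:2, 17:1, 20:1
Max frequency = 2
Mode = 11, 15

Mode = 11, 15


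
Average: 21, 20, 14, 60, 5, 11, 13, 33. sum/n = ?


Sum = 21 + 20 + 14 + 60 + 5 + 11 + 13 + 33 = 177
n = 8
Mean = 177/8 = 22.1250

Mean = 22.1250


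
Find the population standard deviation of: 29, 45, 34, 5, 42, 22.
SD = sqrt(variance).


Mean = 29.5000
Variance = 178.9167
SD = sqrt(178.9167) = 13.3760

SD = 13.3760


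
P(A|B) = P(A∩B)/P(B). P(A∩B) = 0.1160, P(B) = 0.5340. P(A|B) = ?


P(A|B) = 0.1160/0.5340 = 0.2172

P(A|B) = 0.2172


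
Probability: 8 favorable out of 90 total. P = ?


P = 8/90 = 0.0889

P = 0.0889


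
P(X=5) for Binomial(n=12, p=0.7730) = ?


C(12,5) = 792
p^5 = 0.275993
(1-p)^7 = 3.105854e-05
P = 792 * 0.275993 * 3.105854e-05 = 0.0068

P(X=5) = 0.0068


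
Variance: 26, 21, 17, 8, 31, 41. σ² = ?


Mean = 24.0000
Squared deviations: 4.0000, 9.0000, 49.0000, 256.0000, 49.0000, 289.0000
Sum = 656.0000
Variance = 656.0000/6 = 109.3333

Variance = 109.3333


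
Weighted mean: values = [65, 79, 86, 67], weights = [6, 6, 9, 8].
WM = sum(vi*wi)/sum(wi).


Numerator = 65*6 + 79*6 + 86*9 + 67*8 = 2174
Denominator = 6 + 6 + 9 + 8 = 29
WM = 2174/29 = 74.9655

WM = 74.9655


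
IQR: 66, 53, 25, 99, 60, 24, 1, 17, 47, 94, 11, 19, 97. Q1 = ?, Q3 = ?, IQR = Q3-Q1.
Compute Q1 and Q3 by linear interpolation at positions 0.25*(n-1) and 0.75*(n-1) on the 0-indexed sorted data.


Sorted: 1, 11, 17, 19, 24, 25, 47, 53, 60, 66, 94, 97, 99
Q1 (25th %ile) = 19.0000
Q3 (75th %ile) = 66.0000
IQR = 66.0000 - 19.0000 = 47.0000

IQR = 47.0000


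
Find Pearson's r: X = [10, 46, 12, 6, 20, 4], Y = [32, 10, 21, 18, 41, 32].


Mean X = 16.3333, Mean Y = 25.6667
SD X = 14.208761, SD Y = 10.338708
Cov = -71.222222
r = -71.222222/(14.208761*10.338708) = -0.4848

r = -0.4848


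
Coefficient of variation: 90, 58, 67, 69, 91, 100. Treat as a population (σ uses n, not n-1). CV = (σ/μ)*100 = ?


Mean = 79.1667
SD = 15.2252
CV = (15.2252/79.1667)*100 = 19.2318%

CV = 19.2318%


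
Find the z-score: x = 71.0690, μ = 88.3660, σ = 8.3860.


z = (71.0690 - 88.3660)/8.3860
= -17.2970/8.3860
= -2.0626

z = -2.0626


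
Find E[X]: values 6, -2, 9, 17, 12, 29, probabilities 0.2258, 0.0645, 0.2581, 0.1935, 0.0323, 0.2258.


E[X] = 6*0.2258 - 2*0.0645 + 9*0.2581 + 17*0.1935 + 12*0.0323 + 29*0.2258
= 1.3548 - 0.1290 + 2.3229 + 3.2895 + 0.3876 + 6.5482
= 13.7740

E[X] = 13.7740


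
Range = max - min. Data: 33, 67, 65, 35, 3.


Max = 67, Min = 3
Range = 67 - 3 = 64

Range = 64


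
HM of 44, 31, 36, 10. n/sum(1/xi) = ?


Sum of reciprocals = 1/44 + 1/31 + 1/36 + 1/10 = 0.182763
HM = 4/0.182763 = 21.8863

HM = 21.8863


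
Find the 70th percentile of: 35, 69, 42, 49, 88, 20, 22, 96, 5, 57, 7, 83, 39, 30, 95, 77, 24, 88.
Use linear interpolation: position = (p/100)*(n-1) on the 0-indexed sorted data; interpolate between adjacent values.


Sorted: 5, 7, 20, 22, 24, 30, 35, 39, 42, 49, 57, 69, 77, 83, 88, 88, 95, 96
n = 18
Index = 70/100 * 17 = 11.9000
Lower = data[11] = 69, Upper = data[12] = 77
P70 = 69 + 0.9000*(8) = 76.2000

P70 = 76.2000


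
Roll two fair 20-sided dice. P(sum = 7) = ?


Total outcomes = 20×20 = 400
Favorable (sum = 7): 6
P = 6/400 = 0.0150

P = 0.0150


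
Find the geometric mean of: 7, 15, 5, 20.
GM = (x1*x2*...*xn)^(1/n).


Product = 7 × 15 × 5 × 20 = 10500
GM = 10500^(1/4) = 10.1227

GM = 10.1227


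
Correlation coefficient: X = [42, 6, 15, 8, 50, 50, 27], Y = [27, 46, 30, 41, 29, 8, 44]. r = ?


Mean X = 28.2857, Mean Y = 32.1429
SD X = 17.798188, SD Y = 12.158813
Cov = -162.612245
r = -162.612245/(17.798188*12.158813) = -0.7514

r = -0.7514


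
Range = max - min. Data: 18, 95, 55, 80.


Max = 95, Min = 18
Range = 95 - 18 = 77

Range = 77


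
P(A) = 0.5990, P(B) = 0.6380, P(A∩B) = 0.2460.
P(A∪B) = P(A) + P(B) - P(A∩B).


P(A∪B) = 0.5990 + 0.6380 - 0.2460
= 1.2370 - 0.2460
= 0.9910

P(A∪B) = 0.9910


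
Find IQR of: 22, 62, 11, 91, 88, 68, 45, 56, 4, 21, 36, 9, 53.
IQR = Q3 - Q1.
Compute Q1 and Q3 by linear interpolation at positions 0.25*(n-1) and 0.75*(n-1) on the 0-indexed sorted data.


Sorted: 4, 9, 11, 21, 22, 36, 45, 53, 56, 62, 68, 88, 91
Q1 (25th %ile) = 21.0000
Q3 (75th %ile) = 62.0000
IQR = 62.0000 - 21.0000 = 41.0000

IQR = 41.0000


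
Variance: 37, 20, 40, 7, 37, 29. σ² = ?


Mean = 28.3333
Squared deviations: 75.1111, 69.4444, 136.1111, 455.1111, 75.1111, 0.4444
Sum = 811.3333
Variance = 811.3333/6 = 135.2222

Variance = 135.2222


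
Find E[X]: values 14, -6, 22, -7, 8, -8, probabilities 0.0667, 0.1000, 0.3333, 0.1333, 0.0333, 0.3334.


E[X] = 14*0.0667 - 6*0.1000 + 22*0.3333 - 7*0.1333 + 8*0.0333 - 8*0.3334
= 0.9338 - 0.6000 + 7.3326 - 0.9331 + 0.2664 - 2.6672
= 4.3325

E[X] = 4.3325


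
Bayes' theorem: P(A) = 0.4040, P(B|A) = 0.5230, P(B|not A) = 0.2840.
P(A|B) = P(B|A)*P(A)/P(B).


P(B) = P(B|A)*P(A) + P(B|A')*P(A')
= 0.5230*0.4040 + 0.2840*0.5960
= 0.211292 + 0.169264 = 0.380556
P(A|B) = 0.211292/0.380556 = 0.5552

P(A|B) = 0.5552


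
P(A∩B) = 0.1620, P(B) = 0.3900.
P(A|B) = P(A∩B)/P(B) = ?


P(A|B) = 0.1620/0.3900 = 0.4154

P(A|B) = 0.4154


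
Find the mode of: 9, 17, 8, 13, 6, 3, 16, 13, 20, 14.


Frequencies: 3:1, 6:1, 8:1, 9:1, 13:2, 14:1, 16:1, 17:1, 20:1
Max frequency = 2
Mode = 13

Mode = 13


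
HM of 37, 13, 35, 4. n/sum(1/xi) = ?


Sum of reciprocals = 1/37 + 1/13 + 1/35 + 1/4 = 0.382522
HM = 4/0.382522 = 10.4569

HM = 10.4569


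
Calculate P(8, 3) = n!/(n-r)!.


P(8,3) = 8!/5!
= 40320/120
= 336

P(8,3) = 336


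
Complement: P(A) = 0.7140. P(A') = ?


P(not A) = 1 - 0.7140 = 0.2860

P(not A) = 0.2860


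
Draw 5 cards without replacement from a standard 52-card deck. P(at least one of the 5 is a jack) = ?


P(at least one) = 1 - P(none)
P(none) = (48/52) × (47/51) × (46/50) × (45/49) × (44/48) = 0.658842
P(at least one) = 1 - 0.658842 = 0.3412

P = 0.3412


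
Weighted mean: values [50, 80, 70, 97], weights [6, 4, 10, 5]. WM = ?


Numerator = 50*6 + 80*4 + 70*10 + 97*5 = 1805
Denominator = 6 + 4 + 10 + 5 = 25
WM = 1805/25 = 72.2000

WM = 72.2000


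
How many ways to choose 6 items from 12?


C(12,6) = 12!/(6! × 6!)
= 479001600/(720 × 720)
= 924

C(12,6) = 924


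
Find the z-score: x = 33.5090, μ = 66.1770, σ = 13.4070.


z = (33.5090 - 66.1770)/13.4070
= -32.6680/13.4070
= -2.4366

z = -2.4366


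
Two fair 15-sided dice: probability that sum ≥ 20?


Total outcomes = 15×15 = 225
Favorable (sum ≥ 20): 66
P = 66/225 = 0.2933

P = 0.2933


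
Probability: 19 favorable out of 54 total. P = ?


P = 19/54 = 0.3519

P = 0.3519


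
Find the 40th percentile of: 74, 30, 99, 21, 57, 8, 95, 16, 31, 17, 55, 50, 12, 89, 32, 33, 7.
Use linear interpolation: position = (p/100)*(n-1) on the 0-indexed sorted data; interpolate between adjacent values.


Sorted: 7, 8, 12, 16, 17, 21, 30, 31, 32, 33, 50, 55, 57, 74, 89, 95, 99
n = 17
Index = 40/100 * 16 = 6.4000
Lower = data[6] = 30, Upper = data[7] = 31
P40 = 30 + 0.4000*(1) = 30.4000

P40 = 30.4000


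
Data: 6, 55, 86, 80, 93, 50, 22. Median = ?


Sorted: 6, 22, 50, 55, 80, 86, 93
n = 7 (odd)
Middle value = 55

Median = 55


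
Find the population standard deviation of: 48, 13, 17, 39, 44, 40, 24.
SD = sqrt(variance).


Mean = 32.1429
Variance = 166.1224
SD = sqrt(166.1224) = 12.8888

SD = 12.8888


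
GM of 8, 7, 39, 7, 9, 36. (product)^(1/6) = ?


Product = 8 × 7 × 39 × 7 × 9 × 36 = 4953312
GM = 4953312^(1/6) = 13.0562

GM = 13.0562


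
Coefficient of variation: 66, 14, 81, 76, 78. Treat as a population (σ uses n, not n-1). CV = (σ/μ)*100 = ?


Mean = 63.0000
SD = 25.0120
CV = (25.0120/63.0000)*100 = 39.7016%

CV = 39.7016%


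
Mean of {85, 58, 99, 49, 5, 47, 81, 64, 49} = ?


Sum = 85 + 58 + 99 + 49 + 5 + 47 + 81 + 64 + 49 = 537
n = 9
Mean = 537/9 = 59.6667

Mean = 59.6667


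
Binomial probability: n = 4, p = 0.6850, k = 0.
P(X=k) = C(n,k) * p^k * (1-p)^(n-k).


C(4,0) = 1
p^0 = 1.000000
(1-p)^4 = 0.009846
P = 1 * 1.000000 * 0.009846 = 0.0098

P(X=0) = 0.0098


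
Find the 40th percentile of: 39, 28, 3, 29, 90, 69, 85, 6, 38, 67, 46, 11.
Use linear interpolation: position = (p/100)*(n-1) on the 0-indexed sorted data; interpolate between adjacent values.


Sorted: 3, 6, 11, 28, 29, 38, 39, 46, 67, 69, 85, 90
n = 12
Index = 40/100 * 11 = 4.4000
Lower = data[4] = 29, Upper = data[5] = 38
P40 = 29 + 0.4000*(9) = 32.6000

P40 = 32.6000


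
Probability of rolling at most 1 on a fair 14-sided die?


Favorable outcomes (roll ≤ 1): 1
Total outcomes = 14
P = 1/14 = 0.0714

P = 0.0714


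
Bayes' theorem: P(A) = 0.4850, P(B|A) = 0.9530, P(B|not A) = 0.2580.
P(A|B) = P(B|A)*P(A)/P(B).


P(B) = P(B|A)*P(A) + P(B|A')*P(A')
= 0.9530*0.4850 + 0.2580*0.5150
= 0.462205 + 0.132870 = 0.595075
P(A|B) = 0.462205/0.595075 = 0.7767

P(A|B) = 0.7767


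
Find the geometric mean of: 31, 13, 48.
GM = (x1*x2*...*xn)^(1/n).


Product = 31 × 13 × 48 = 19344
GM = 19344^(1/3) = 26.8441

GM = 26.8441


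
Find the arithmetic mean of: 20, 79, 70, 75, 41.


Sum = 20 + 79 + 70 + 75 + 41 = 285
n = 5
Mean = 285/5 = 57.0000

Mean = 57.0000


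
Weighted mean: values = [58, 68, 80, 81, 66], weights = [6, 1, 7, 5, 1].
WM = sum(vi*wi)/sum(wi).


Numerator = 58*6 + 68*1 + 80*7 + 81*5 + 66*1 = 1447
Denominator = 6 + 1 + 7 + 5 + 1 = 20
WM = 1447/20 = 72.3500

WM = 72.3500


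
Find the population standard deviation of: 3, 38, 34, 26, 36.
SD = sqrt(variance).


Mean = 27.4000
Variance = 165.4400
SD = sqrt(165.4400) = 12.8623

SD = 12.8623


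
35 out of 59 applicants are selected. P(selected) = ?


P = 35/59 = 0.5932

P = 0.5932


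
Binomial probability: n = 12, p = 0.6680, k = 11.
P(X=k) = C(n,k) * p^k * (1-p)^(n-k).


C(12,11) = 12
p^11 = 0.011818
(1-p)^1 = 0.332000
P = 12 * 0.011818 * 0.332000 = 0.0471

P(X=11) = 0.0471


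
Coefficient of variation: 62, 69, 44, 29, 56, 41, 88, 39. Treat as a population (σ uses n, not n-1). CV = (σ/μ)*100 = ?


Mean = 53.5000
SD = 17.9095
CV = (17.9095/53.5000)*100 = 33.4757%

CV = 33.4757%


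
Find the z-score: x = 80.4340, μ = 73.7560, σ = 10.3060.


z = (80.4340 - 73.7560)/10.3060
= 6.6780/10.3060
= 0.6480

z = 0.6480


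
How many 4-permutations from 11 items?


P(11,4) = 11!/7!
= 39916800/5040
= 7920

P(11,4) = 7920


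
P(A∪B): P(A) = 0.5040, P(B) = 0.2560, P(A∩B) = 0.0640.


P(A∪B) = 0.5040 + 0.2560 - 0.0640
= 0.7600 - 0.0640
= 0.6960

P(A∪B) = 0.6960


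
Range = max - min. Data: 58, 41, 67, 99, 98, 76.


Max = 99, Min = 41
Range = 99 - 41 = 58

Range = 58


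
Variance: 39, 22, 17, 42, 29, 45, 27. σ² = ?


Mean = 31.5714
Squared deviations: 55.1837, 91.6122, 212.3265, 108.7551, 6.6122, 180.3265, 20.8980
Sum = 675.7143
Variance = 675.7143/7 = 96.5306

Variance = 96.5306


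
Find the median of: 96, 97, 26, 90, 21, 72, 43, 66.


Sorted: 21, 26, 43, 66, 72, 90, 96, 97
n = 8 (even)
Middle values: 66 and 72
Median = (66+72)/2 = 69.0000

Median = 69.0000


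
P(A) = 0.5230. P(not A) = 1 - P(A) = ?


P(not A) = 1 - 0.5230 = 0.4770

P(not A) = 0.4770


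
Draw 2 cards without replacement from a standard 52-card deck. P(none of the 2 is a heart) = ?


P(no hearts) = (39/52) × (38/51)
= 0.5588

P = 0.5588


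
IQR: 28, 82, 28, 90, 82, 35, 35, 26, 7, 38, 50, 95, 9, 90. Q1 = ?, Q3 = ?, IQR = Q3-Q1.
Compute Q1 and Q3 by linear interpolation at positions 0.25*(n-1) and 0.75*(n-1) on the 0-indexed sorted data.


Sorted: 7, 9, 26, 28, 28, 35, 35, 38, 50, 82, 82, 90, 90, 95
Q1 (25th %ile) = 28.0000
Q3 (75th %ile) = 82.0000
IQR = 82.0000 - 28.0000 = 54.0000

IQR = 54.0000


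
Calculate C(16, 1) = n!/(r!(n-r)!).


C(16,1) = 16!/(1! × 15!)
= 20922789888000/(1 × 1307674368000)
= 16

C(16,1) = 16


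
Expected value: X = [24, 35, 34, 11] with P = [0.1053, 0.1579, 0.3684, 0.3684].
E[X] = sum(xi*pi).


E[X] = 24*0.1053 + 35*0.1579 + 34*0.3684 + 11*0.3684
= 2.5272 + 5.5265 + 12.5256 + 4.0524
= 24.6317

E[X] = 24.6317


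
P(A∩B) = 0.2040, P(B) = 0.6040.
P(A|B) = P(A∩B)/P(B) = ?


P(A|B) = 0.2040/0.6040 = 0.3377

P(A|B) = 0.3377


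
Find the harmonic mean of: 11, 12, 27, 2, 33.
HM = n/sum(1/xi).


Sum of reciprocals = 1/11 + 1/12 + 1/27 + 1/2 + 1/33 = 0.741582
HM = 5/0.741582 = 6.7423

HM = 6.7423


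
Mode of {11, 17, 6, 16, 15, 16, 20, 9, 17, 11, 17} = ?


Frequencies: 6:1, 9:1, 11:2, 15:1, 16:2, 17:3, 20:1
Max frequency = 3
Mode = 17

Mode = 17


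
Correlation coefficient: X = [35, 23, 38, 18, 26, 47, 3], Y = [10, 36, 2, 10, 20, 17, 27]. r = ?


Mean X = 27.1429, Mean Y = 17.4286
SD X = 13.410322, SD Y = 10.634944
Cov = -68.204082
r = -68.204082/(13.410322*10.634944) = -0.4782

r = -0.4782


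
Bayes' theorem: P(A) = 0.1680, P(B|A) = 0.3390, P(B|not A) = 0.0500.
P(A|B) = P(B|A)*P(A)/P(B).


P(B) = P(B|A)*P(A) + P(B|A')*P(A')
= 0.3390*0.1680 + 0.0500*0.8320
= 0.056952 + 0.041600 = 0.098552
P(A|B) = 0.056952/0.098552 = 0.5779

P(A|B) = 0.5779


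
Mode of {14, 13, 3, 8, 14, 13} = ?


Frequencies: 3:1, 8:1, 13:2, 14:2
Max frequency = 2
Mode = 13, 14

Mode = 13, 14


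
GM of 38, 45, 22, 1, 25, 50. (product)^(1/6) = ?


Product = 38 × 45 × 22 × 1 × 25 × 50 = 47025000
GM = 47025000^(1/6) = 18.9986

GM = 18.9986


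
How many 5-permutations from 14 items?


P(14,5) = 14!/9!
= 87178291200/362880
= 240240

P(14,5) = 240240


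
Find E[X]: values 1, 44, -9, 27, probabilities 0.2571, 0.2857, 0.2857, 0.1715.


E[X] = 1*0.2571 + 44*0.2857 - 9*0.2857 + 27*0.1715
= 0.2571 + 12.5708 - 2.5713 + 4.6305
= 14.8871

E[X] = 14.8871


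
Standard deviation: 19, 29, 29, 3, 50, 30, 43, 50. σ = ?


Mean = 31.6250
Variance = 224.9844
SD = sqrt(224.9844) = 14.9995

SD = 14.9995


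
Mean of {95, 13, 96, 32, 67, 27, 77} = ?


Sum = 95 + 13 + 96 + 32 + 67 + 27 + 77 = 407
n = 7
Mean = 407/7 = 58.1429

Mean = 58.1429


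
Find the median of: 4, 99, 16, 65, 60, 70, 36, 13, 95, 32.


Sorted: 4, 13, 16, 32, 36, 60, 65, 70, 95, 99
n = 10 (even)
Middle values: 36 and 60
Median = (36+60)/2 = 48.0000

Median = 48.0000


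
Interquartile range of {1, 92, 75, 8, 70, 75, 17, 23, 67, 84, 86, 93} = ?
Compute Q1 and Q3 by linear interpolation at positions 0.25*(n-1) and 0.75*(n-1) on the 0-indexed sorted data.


Sorted: 1, 8, 17, 23, 67, 70, 75, 75, 84, 86, 92, 93
Q1 (25th %ile) = 21.5000
Q3 (75th %ile) = 84.5000
IQR = 84.5000 - 21.5000 = 63.0000

IQR = 63.0000


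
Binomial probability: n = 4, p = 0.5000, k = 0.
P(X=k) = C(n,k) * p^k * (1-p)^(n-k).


C(4,0) = 1
p^0 = 1.000000
(1-p)^4 = 0.062500
P = 1 * 1.000000 * 0.062500 = 0.0625

P(X=0) = 0.0625


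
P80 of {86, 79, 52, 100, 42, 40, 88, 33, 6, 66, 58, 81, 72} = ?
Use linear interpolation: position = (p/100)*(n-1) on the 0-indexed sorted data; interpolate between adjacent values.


Sorted: 6, 33, 40, 42, 52, 58, 66, 72, 79, 81, 86, 88, 100
n = 13
Index = 80/100 * 12 = 9.6000
Lower = data[9] = 81, Upper = data[10] = 86
P80 = 81 + 0.6000*(5) = 84.0000

P80 = 84.0000


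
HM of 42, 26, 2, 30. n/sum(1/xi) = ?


Sum of reciprocals = 1/42 + 1/26 + 1/2 + 1/30 = 0.595604
HM = 4/0.595604 = 6.7159

HM = 6.7159


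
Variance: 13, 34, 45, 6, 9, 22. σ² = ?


Mean = 21.5000
Squared deviations: 72.2500, 156.2500, 552.2500, 240.2500, 156.2500, 0.2500
Sum = 1177.5000
Variance = 1177.5000/6 = 196.2500

Variance = 196.2500


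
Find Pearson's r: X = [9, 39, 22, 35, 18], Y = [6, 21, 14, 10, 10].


Mean X = 24.6000, Mean Y = 12.2000
SD X = 11.038116, SD Y = 5.075431
Cov = 42.080000
r = 42.080000/(11.038116*5.075431) = 0.7511

r = 0.7511


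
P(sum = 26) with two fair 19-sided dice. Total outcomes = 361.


Total outcomes = 19×19 = 361
Favorable (sum = 26): 13
P = 13/361 = 0.0360

P = 0.0360


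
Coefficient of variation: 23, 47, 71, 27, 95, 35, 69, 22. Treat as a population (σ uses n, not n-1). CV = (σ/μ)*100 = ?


Mean = 48.6250
SD = 25.2187
CV = (25.2187/48.6250)*100 = 51.8637%

CV = 51.8637%


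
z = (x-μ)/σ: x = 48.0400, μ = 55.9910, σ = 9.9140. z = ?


z = (48.0400 - 55.9910)/9.9140
= -7.9510/9.9140
= -0.8020

z = -0.8020


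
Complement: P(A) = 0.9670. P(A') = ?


P(not A) = 1 - 0.9670 = 0.0330

P(not A) = 0.0330


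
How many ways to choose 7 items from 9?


C(9,7) = 9!/(7! × 2!)
= 362880/(5040 × 2)
= 36

C(9,7) = 36


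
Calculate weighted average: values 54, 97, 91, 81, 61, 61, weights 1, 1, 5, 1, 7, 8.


Numerator = 54*1 + 97*1 + 91*5 + 81*1 + 61*7 + 61*8 = 1602
Denominator = 1 + 1 + 5 + 1 + 7 + 8 = 23
WM = 1602/23 = 69.6522

WM = 69.6522


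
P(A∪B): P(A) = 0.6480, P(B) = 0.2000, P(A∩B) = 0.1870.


P(A∪B) = 0.6480 + 0.2000 - 0.1870
= 0.8480 - 0.1870
= 0.6610

P(A∪B) = 0.6610


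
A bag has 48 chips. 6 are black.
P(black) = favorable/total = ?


P = 6/48 = 0.1250

P = 0.1250


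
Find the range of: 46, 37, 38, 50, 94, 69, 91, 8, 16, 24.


Max = 94, Min = 8
Range = 94 - 8 = 86

Range = 86


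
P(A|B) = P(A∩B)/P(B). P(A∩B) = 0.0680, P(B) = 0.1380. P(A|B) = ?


P(A|B) = 0.0680/0.1380 = 0.4928

P(A|B) = 0.4928


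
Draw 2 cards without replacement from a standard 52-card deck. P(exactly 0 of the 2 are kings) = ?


Hypergeometric: P(X=0) = C(4,0)·C(48,2) / C(52,2)
= 1 × 1128 / 1326
= 1128/1326 = 0.8507

P = 0.8507


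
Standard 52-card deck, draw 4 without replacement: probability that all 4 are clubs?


P(all clubs) = (13/52) × (12/51) × (11/50) × (10/49)
= 0.0026

P = 0.0026


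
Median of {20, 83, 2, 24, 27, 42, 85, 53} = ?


Sorted: 2, 20, 24, 27, 42, 53, 83, 85
n = 8 (even)
Middle values: 27 and 42
Median = (27+42)/2 = 34.5000

Median = 34.5000


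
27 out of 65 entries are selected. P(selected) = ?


P = 27/65 = 0.4154

P = 0.4154


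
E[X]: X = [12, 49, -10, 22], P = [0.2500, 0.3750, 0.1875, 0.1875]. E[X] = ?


E[X] = 12*0.2500 + 49*0.3750 - 10*0.1875 + 22*0.1875
= 3.0000 + 18.3750 - 1.8750 + 4.1250
= 23.6250

E[X] = 23.6250


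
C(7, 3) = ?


C(7,3) = 7!/(3! × 4!)
= 5040/(6 × 24)
= 35

C(7,3) = 35


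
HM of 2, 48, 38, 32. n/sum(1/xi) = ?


Sum of reciprocals = 1/2 + 1/48 + 1/38 + 1/32 = 0.578399
HM = 4/0.578399 = 6.9156

HM = 6.9156


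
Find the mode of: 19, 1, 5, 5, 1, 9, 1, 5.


Frequencies: 1:3, 5:3, 9:1, 19:1
Max frequency = 3
Mode = 1, 5

Mode = 1, 5


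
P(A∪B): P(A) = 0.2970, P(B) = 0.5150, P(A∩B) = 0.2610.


P(A∪B) = 0.2970 + 0.5150 - 0.2610
= 0.8120 - 0.2610
= 0.5510

P(A∪B) = 0.5510


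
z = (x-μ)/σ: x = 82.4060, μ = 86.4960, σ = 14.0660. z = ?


z = (82.4060 - 86.4960)/14.0660
= -4.0900/14.0660
= -0.2908

z = -0.2908


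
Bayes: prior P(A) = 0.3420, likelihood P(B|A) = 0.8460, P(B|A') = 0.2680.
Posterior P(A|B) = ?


P(B) = P(B|A)*P(A) + P(B|A')*P(A')
= 0.8460*0.3420 + 0.2680*0.6580
= 0.289332 + 0.176344 = 0.465676
P(A|B) = 0.289332/0.465676 = 0.6213

P(A|B) = 0.6213


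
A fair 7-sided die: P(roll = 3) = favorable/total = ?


Favorable outcomes (roll = 3): 1
Total outcomes = 7
P = 1/7 = 0.1429

P = 0.1429


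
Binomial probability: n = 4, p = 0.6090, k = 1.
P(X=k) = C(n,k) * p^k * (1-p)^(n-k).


C(4,1) = 4
p^1 = 0.609000
(1-p)^3 = 0.059776
P = 4 * 0.609000 * 0.059776 = 0.1456

P(X=1) = 0.1456


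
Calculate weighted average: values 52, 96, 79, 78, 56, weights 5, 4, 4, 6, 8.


Numerator = 52*5 + 96*4 + 79*4 + 78*6 + 56*8 = 1876
Denominator = 5 + 4 + 4 + 6 + 8 = 27
WM = 1876/27 = 69.4815

WM = 69.4815


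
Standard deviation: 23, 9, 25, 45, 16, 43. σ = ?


Mean = 26.8333
Variance = 174.1389
SD = sqrt(174.1389) = 13.1962

SD = 13.1962


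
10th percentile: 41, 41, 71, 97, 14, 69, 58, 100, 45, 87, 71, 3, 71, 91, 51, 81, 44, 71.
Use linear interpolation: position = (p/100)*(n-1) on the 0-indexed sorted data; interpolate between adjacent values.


Sorted: 3, 14, 41, 41, 44, 45, 51, 58, 69, 71, 71, 71, 71, 81, 87, 91, 97, 100
n = 18
Index = 10/100 * 17 = 1.7000
Lower = data[1] = 14, Upper = data[2] = 41
P10 = 14 + 0.7000*(27) = 32.9000

P10 = 32.9000


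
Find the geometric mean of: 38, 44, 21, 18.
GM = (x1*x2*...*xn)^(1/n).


Product = 38 × 44 × 21 × 18 = 632016
GM = 632016^(1/4) = 28.1956

GM = 28.1956


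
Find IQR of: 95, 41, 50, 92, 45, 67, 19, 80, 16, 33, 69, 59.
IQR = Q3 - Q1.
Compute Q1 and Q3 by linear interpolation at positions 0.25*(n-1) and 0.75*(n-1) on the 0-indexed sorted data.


Sorted: 16, 19, 33, 41, 45, 50, 59, 67, 69, 80, 92, 95
Q1 (25th %ile) = 39.0000
Q3 (75th %ile) = 71.7500
IQR = 71.7500 - 39.0000 = 32.7500

IQR = 32.7500


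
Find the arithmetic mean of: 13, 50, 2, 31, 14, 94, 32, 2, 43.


Sum = 13 + 50 + 2 + 31 + 14 + 94 + 32 + 2 + 43 = 281
n = 9
Mean = 281/9 = 31.2222

Mean = 31.2222


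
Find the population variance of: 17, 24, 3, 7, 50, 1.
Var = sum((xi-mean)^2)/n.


Mean = 17.0000
Squared deviations: 0, 49.0000, 196.0000, 100.0000, 1089.0000, 256.0000
Sum = 1690.0000
Variance = 1690.0000/6 = 281.6667

Variance = 281.6667


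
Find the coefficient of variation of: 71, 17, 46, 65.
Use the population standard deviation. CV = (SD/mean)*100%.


Mean = 49.7500
SD = 21.0401
CV = (21.0401/49.7500)*100 = 42.2917%

CV = 42.2917%


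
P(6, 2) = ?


P(6,2) = 6!/4!
= 720/24
= 30

P(6,2) = 30


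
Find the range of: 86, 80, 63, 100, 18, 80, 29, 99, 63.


Max = 100, Min = 18
Range = 100 - 18 = 82

Range = 82


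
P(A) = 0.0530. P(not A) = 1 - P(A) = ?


P(not A) = 1 - 0.0530 = 0.9470

P(not A) = 0.9470


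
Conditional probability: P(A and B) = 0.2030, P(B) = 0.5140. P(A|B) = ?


P(A|B) = 0.2030/0.5140 = 0.3949

P(A|B) = 0.3949


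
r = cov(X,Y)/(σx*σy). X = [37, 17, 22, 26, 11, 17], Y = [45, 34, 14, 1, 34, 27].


Mean X = 21.6667, Mean Y = 25.8333
SD X = 8.279828, SD Y = 14.484666
Cov = 8.611111
r = 8.611111/(8.279828*14.484666) = 0.0718

r = 0.0718


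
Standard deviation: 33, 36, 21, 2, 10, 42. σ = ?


Mean = 24.0000
Variance = 206.3333
SD = sqrt(206.3333) = 14.3643

SD = 14.3643


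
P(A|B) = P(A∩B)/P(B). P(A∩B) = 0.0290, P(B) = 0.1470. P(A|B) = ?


P(A|B) = 0.0290/0.1470 = 0.1973

P(A|B) = 0.1973


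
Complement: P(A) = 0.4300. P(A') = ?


P(not A) = 1 - 0.4300 = 0.5700

P(not A) = 0.5700


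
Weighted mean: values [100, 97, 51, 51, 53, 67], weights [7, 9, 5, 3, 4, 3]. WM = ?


Numerator = 100*7 + 97*9 + 51*5 + 51*3 + 53*4 + 67*3 = 2394
Denominator = 7 + 9 + 5 + 3 + 4 + 3 = 31
WM = 2394/31 = 77.2258

WM = 77.2258


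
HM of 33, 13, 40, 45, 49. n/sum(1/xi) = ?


Sum of reciprocals = 1/33 + 1/13 + 1/40 + 1/45 + 1/49 = 0.174856
HM = 5/0.174856 = 28.5949

HM = 28.5949


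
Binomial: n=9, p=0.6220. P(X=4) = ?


C(9,4) = 126
p^4 = 0.149679
(1-p)^5 = 0.007717
P = 126 * 0.149679 * 0.007717 = 0.1455

P(X=4) = 0.1455


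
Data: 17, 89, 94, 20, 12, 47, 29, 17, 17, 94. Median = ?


Sorted: 12, 17, 17, 17, 20, 29, 47, 89, 94, 94
n = 10 (even)
Middle values: 20 and 29
Median = (20+29)/2 = 24.5000

Median = 24.5000


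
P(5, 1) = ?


P(5,1) = 5!/4!
= 120/24
= 5

P(5,1) = 5


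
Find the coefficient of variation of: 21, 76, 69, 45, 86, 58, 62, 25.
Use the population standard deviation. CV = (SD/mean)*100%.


Mean = 55.2500
SD = 21.8274
CV = (21.8274/55.2500)*100 = 39.5067%

CV = 39.5067%


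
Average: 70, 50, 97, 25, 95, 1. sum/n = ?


Sum = 70 + 50 + 97 + 25 + 95 + 1 = 338
n = 6
Mean = 338/6 = 56.3333

Mean = 56.3333


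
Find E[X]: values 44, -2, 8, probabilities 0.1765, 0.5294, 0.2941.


E[X] = 44*0.1765 - 2*0.5294 + 8*0.2941
= 7.7660 - 1.0588 + 2.3528
= 9.0600

E[X] = 9.0600


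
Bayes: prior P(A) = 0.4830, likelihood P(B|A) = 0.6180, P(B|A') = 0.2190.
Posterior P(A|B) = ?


P(B) = P(B|A)*P(A) + P(B|A')*P(A')
= 0.6180*0.4830 + 0.2190*0.5170
= 0.298494 + 0.113223 = 0.411717
P(A|B) = 0.298494/0.411717 = 0.7250

P(A|B) = 0.7250


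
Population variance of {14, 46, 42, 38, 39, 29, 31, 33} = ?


Mean = 34.0000
Squared deviations: 400.0000, 144.0000, 64.0000, 16.0000, 25.0000, 25.0000, 9.0000, 1.0000
Sum = 684.0000
Variance = 684.0000/8 = 85.5000

Variance = 85.5000


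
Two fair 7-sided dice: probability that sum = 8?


Total outcomes = 7×7 = 49
Favorable (sum = 8): 7
P = 7/49 = 0.1429

P = 0.1429


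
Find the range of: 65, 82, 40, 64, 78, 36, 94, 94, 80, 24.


Max = 94, Min = 24
Range = 94 - 24 = 70

Range = 70


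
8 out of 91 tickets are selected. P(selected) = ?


P = 8/91 = 0.0879

P = 0.0879


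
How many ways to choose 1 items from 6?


C(6,1) = 6!/(1! × 5!)
= 720/(1 × 120)
= 6

C(6,1) = 6


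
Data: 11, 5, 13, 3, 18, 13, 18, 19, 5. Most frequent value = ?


Frequencies: 3:1, 5:2, 11:1, 13:2, 18:2, 19:1
Max frequency = 2
Mode = 5, 13, 18

Mode = 5, 13, 18


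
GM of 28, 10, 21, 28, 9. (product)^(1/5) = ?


Product = 28 × 10 × 21 × 28 × 9 = 1481760
GM = 1481760^(1/5) = 17.1457

GM = 17.1457


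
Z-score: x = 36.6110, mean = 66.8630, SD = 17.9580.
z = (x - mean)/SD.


z = (36.6110 - 66.8630)/17.9580
= -30.2520/17.9580
= -1.6846

z = -1.6846


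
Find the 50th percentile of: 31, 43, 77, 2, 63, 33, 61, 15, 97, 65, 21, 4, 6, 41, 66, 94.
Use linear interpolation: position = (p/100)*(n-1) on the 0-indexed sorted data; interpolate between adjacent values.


Sorted: 2, 4, 6, 15, 21, 31, 33, 41, 43, 61, 63, 65, 66, 77, 94, 97
n = 16
Index = 50/100 * 15 = 7.5000
Lower = data[7] = 41, Upper = data[8] = 43
P50 = 41 + 0.5000*(2) = 42.0000

P50 = 42.0000


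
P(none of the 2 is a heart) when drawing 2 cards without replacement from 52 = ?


P(no hearts) = (39/52) × (38/51)
= 0.5588

P = 0.5588


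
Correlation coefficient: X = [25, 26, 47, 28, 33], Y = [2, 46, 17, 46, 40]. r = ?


Mean X = 31.8000, Mean Y = 30.2000
SD X = 8.084553, SD Y = 17.690676
Cov = -29.760000
r = -29.760000/(8.084553*17.690676) = -0.2081

r = -0.2081
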